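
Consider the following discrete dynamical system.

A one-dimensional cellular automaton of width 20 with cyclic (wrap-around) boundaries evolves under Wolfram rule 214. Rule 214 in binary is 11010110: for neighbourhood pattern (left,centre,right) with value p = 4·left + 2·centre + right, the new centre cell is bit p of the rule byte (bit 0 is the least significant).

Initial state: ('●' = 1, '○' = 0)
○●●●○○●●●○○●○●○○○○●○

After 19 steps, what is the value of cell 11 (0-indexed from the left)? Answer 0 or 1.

0) ○●●●○○●●●○○●○●○○○○●○
1) ●○●●●●○●●●●●○●●○○●●●
2) ●○○●●●○○●●●●○○●●●○●●
3) ●●●○●●●●○●●●●●○●●○○●
4) ●●●○○●●●○○●●●●○○●●●○
5) ○●●●●○●●●●○●●●●●○●●○
6) ●○●●●○○●●●○○●●●●○○●●
7) ●○○●●●●○●●●●○●●●●●○●
8) ●●●○●●●○○●●●○○●●●●○○
9) ○●●○○●●●●○●●●●○●●●●●
10) ○○●●●○●●●○○●●●○○●●●●
11) ●●○●●○○●●●●○●●●●○●●●
12) ●●○○●●●○●●●○○●●●○○●●
13) ●●●●○●●○○●●●●○●●●●○●
14) ●●●●○○●●●○●●●○○●●●○○
15) ○●●●●●○●●○○●●●●○●●●●
16) ○○●●●●○○●●●○●●●○○●●●
17) ●●○●●●●●○●●○○●●●●○●●
18) ●●○○●●●●○○●●●○●●●○○●
19) ●●●●○●●●●●○●●○○●●●●○

1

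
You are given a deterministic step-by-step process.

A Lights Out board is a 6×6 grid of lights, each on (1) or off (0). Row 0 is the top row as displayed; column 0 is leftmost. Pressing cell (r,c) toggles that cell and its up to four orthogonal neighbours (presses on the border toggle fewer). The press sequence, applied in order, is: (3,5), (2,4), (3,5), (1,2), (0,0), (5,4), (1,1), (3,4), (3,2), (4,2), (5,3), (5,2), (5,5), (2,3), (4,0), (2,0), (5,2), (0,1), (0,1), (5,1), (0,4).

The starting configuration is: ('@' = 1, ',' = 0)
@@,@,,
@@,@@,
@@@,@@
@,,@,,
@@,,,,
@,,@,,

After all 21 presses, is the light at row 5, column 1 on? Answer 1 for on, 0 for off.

t=0: @@,@,,
@@,@@,
@@@,@@
@,,@,,
@@,,,,
@,,@,,
t=1: @@,@,,
@@,@@,
@@@,@,
@,,@@@
@@,,,@
@,,@,,
t=2: @@,@,,
@@,@,,
@@@@,@
@,,@,@
@@,,,@
@,,@,,
t=3: @@,@,,
@@,@,,
@@@@,,
@,,@@,
@@,,,,
@,,@,,
t=4: @@@@,,
@,@,,,
@@,@,,
@,,@@,
@@,,,,
@,,@,,
t=5: ,,@@,,
,,@,,,
@@,@,,
@,,@@,
@@,,,,
@,,@,,
t=6: ,,@@,,
,,@,,,
@@,@,,
@,,@@,
@@,,@,
@,,,@@
t=7: ,@@@,,
@@,,,,
@,,@,,
@,,@@,
@@,,@,
@,,,@@
t=8: ,@@@,,
@@,,,,
@,,@@,
@,,,,@
@@,,,,
@,,,@@
t=9: ,@@@,,
@@,,,,
@,@@@,
@@@@,@
@@@,,,
@,,,@@
t=10: ,@@@,,
@@,,,,
@,@@@,
@@,@,@
@,,@,,
@,@,@@
t=11: ,@@@,,
@@,,,,
@,@@@,
@@,@,@
@,,,,,
@,,@,@
t=12: ,@@@,,
@@,,,,
@,@@@,
@@,@,@
@,@,,,
@@@,,@
t=13: ,@@@,,
@@,,,,
@,@@@,
@@,@,@
@,@,,@
@@@,@,
t=14: ,@@@,,
@@,@,,
@,,,,,
@@,,,@
@,@,,@
@@@,@,
t=15: ,@@@,,
@@,@,,
@,,,,,
,@,,,@
,@@,,@
,@@,@,
t=16: ,@@@,,
,@,@,,
,@,,,,
@@,,,@
,@@,,@
,@@,@,
t=17: ,@@@,,
,@,@,,
,@,,,,
@@,,,@
,@,,,@
,,,@@,
t=18: @,,@,,
,,,@,,
,@,,,,
@@,,,@
,@,,,@
,,,@@,
t=19: ,@@@,,
,@,@,,
,@,,,,
@@,,,@
,@,,,@
,,,@@,
t=20: ,@@@,,
,@,@,,
,@,,,,
@@,,,@
,,,,,@
@@@@@,
t=21: ,@@,@@
,@,@@,
,@,,,,
@@,,,@
,,,,,@
@@@@@,

1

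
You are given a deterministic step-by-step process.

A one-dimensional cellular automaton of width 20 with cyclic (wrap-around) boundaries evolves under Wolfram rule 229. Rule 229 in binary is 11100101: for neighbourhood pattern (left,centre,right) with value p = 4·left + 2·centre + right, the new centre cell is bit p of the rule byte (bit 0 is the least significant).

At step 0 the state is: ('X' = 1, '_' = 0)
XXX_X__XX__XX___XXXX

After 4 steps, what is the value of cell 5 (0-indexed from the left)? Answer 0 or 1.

0) XXX_X__XX__XX___XXXX
1) XXXXX___X___X_X__XXX
2) XXXXX_X_X_X_XXX___XX
3) XXXXXXXXXXXX_XX_X__X
4) XXXXXXXXXXXXX_XXX___

1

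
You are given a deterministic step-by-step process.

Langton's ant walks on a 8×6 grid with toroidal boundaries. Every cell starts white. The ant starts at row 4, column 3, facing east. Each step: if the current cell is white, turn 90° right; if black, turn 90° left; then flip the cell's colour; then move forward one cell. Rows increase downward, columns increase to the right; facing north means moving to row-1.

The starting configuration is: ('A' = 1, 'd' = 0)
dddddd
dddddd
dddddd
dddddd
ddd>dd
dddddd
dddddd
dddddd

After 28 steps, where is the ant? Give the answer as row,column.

k=0  dddddd
dddddd
dddddd
dddddd
ddd>dd
dddddd
dddddd
dddddd
k=1  dddddd
dddddd
dddddd
dddddd
dddAdd
dddvdd
dddddd
dddddd
k=2  dddddd
dddddd
dddddd
dddddd
dddAdd
dd<Add
dddddd
dddddd
k=3  dddddd
dddddd
dddddd
dddddd
dd^Add
ddAAdd
dddddd
dddddd
k=4  dddddd
dddddd
dddddd
dddddd
ddA>dd
ddAAdd
dddddd
dddddd
k=5  dddddd
dddddd
dddddd
ddd^dd
ddAddd
ddAAdd
dddddd
dddddd
k=6  dddddd
dddddd
dddddd
dddA>d
ddAddd
ddAAdd
dddddd
dddddd
k=7  dddddd
dddddd
dddddd
dddAAd
ddAdvd
ddAAdd
dddddd
dddddd
k=8  dddddd
dddddd
dddddd
dddAAd
ddA<Ad
ddAAdd
dddddd
dddddd
k=9  dddddd
dddddd
dddddd
ddd^Ad
ddAAAd
ddAAdd
dddddd
dddddd
k=10  dddddd
dddddd
dddddd
dd<dAd
ddAAAd
ddAAdd
dddddd
dddddd
k=11  dddddd
dddddd
dd^ddd
ddAdAd
ddAAAd
ddAAdd
dddddd
dddddd
k=12  dddddd
dddddd
ddA>dd
ddAdAd
ddAAAd
ddAAdd
dddddd
dddddd
k=13  dddddd
dddddd
ddAAdd
ddAvAd
ddAAAd
ddAAdd
dddddd
dddddd
k=14  dddddd
dddddd
ddAAdd
dd<AAd
ddAAAd
ddAAdd
dddddd
dddddd
k=15  dddddd
dddddd
ddAAdd
dddAAd
ddvAAd
ddAAdd
dddddd
dddddd
k=16  dddddd
dddddd
ddAAdd
dddAAd
ddd>Ad
ddAAdd
dddddd
dddddd
k=17  dddddd
dddddd
ddAAdd
ddd^Ad
ddddAd
ddAAdd
dddddd
dddddd
k=18  dddddd
dddddd
ddAAdd
dd<dAd
ddddAd
ddAAdd
dddddd
dddddd
k=19  dddddd
dddddd
dd^Add
ddAdAd
ddddAd
ddAAdd
dddddd
dddddd
k=20  dddddd
dddddd
d<dAdd
ddAdAd
ddddAd
ddAAdd
dddddd
dddddd
k=21  dddddd
d^dddd
dAdAdd
ddAdAd
ddddAd
ddAAdd
dddddd
dddddd
k=22  dddddd
dA>ddd
dAdAdd
ddAdAd
ddddAd
ddAAdd
dddddd
dddddd
k=23  dddddd
dAAddd
dAvAdd
ddAdAd
ddddAd
ddAAdd
dddddd
dddddd
k=24  dddddd
dAAddd
d<AAdd
ddAdAd
ddddAd
ddAAdd
dddddd
dddddd
k=25  dddddd
dAAddd
ddAAdd
dvAdAd
ddddAd
ddAAdd
dddddd
dddddd
k=26  dddddd
dAAddd
ddAAdd
<AAdAd
ddddAd
ddAAdd
dddddd
dddddd
k=27  dddddd
dAAddd
^dAAdd
AAAdAd
ddddAd
ddAAdd
dddddd
dddddd
k=28  dddddd
dAAddd
A>AAdd
AAAdAd
ddddAd
ddAAdd
dddddd
dddddd

2,1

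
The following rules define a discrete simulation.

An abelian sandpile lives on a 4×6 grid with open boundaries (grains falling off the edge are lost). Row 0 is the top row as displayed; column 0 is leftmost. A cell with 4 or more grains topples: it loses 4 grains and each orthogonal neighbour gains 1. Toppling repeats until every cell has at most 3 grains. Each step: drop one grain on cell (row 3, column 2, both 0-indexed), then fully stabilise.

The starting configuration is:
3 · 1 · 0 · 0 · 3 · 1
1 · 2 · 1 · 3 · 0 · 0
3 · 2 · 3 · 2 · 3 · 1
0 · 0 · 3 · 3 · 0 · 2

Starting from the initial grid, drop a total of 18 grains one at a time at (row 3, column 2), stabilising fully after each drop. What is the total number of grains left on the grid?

[0] 3 · 1 · 0 · 0 · 3 · 1
1 · 2 · 1 · 3 · 0 · 0
3 · 2 · 3 · 2 · 3 · 1
0 · 0 · 3 · 3 · 0 · 2
[1] 3 · 1 · 0 · 1 · 3 · 1
1 · 2 · 3 · 0 · 2 · 0
3 · 3 · 1 · 2 · 0 · 2
0 · 1 · 2 · 1 · 2 · 2
[2] 3 · 1 · 0 · 1 · 3 · 1
1 · 2 · 3 · 0 · 2 · 0
3 · 3 · 1 · 2 · 0 · 2
0 · 1 · 3 · 1 · 2 · 2
[3] 3 · 1 · 0 · 1 · 3 · 1
1 · 2 · 3 · 0 · 2 · 0
3 · 3 · 2 · 2 · 0 · 2
0 · 2 · 0 · 2 · 2 · 2
[4] 3 · 1 · 0 · 1 · 3 · 1
1 · 2 · 3 · 0 · 2 · 0
3 · 3 · 2 · 2 · 0 · 2
0 · 2 · 1 · 2 · 2 · 2
[5] 3 · 1 · 0 · 1 · 3 · 1
1 · 2 · 3 · 0 · 2 · 0
3 · 3 · 2 · 2 · 0 · 2
0 · 2 · 2 · 2 · 2 · 2
[6] 3 · 1 · 0 · 1 · 3 · 1
1 · 2 · 3 · 0 · 2 · 0
3 · 3 · 2 · 2 · 0 · 2
0 · 2 · 3 · 2 · 2 · 2
[7] 3 · 1 · 0 · 1 · 3 · 1
1 · 2 · 3 · 0 · 2 · 0
3 · 3 · 3 · 2 · 0 · 2
0 · 3 · 0 · 3 · 2 · 2
[8] 3 · 1 · 0 · 1 · 3 · 1
1 · 2 · 3 · 0 · 2 · 0
3 · 3 · 3 · 2 · 0 · 2
0 · 3 · 1 · 3 · 2 · 2
[9] 3 · 1 · 0 · 1 · 3 · 1
1 · 2 · 3 · 0 · 2 · 0
3 · 3 · 3 · 2 · 0 · 2
0 · 3 · 2 · 3 · 2 · 2
[10] 3 · 1 · 0 · 1 · 3 · 1
1 · 2 · 3 · 0 · 2 · 0
3 · 3 · 3 · 2 · 0 · 2
0 · 3 · 3 · 3 · 2 · 2
[11] 3 · 2 · 1 · 1 · 3 · 1
3 · 0 · 1 · 2 · 2 · 0
0 · 3 · 3 · 0 · 1 · 2
2 · 1 · 3 · 1 · 3 · 2
[12] 3 · 2 · 1 · 1 · 3 · 1
3 · 1 · 2 · 2 · 2 · 0
1 · 0 · 1 · 1 · 1 · 2
2 · 3 · 1 · 2 · 3 · 2
[13] 3 · 2 · 1 · 1 · 3 · 1
3 · 1 · 2 · 2 · 2 · 0
1 · 0 · 1 · 1 · 1 · 2
2 · 3 · 2 · 2 · 3 · 2
[14] 3 · 2 · 1 · 1 · 3 · 1
3 · 1 · 2 · 2 · 2 · 0
1 · 0 · 1 · 1 · 1 · 2
2 · 3 · 3 · 2 · 3 · 2
[15] 3 · 2 · 1 · 1 · 3 · 1
3 · 1 · 2 · 2 · 2 · 0
1 · 1 · 2 · 1 · 1 · 2
3 · 0 · 1 · 3 · 3 · 2
[16] 3 · 2 · 1 · 1 · 3 · 1
3 · 1 · 2 · 2 · 2 · 0
1 · 1 · 2 · 1 · 1 · 2
3 · 0 · 2 · 3 · 3 · 2
[17] 3 · 2 · 1 · 1 · 3 · 1
3 · 1 · 2 · 2 · 2 · 0
1 · 1 · 2 · 1 · 1 · 2
3 · 0 · 3 · 3 · 3 · 2
[18] 3 · 2 · 1 · 1 · 3 · 1
3 · 1 · 2 · 2 · 2 · 0
1 · 1 · 3 · 2 · 2 · 2
3 · 1 · 1 · 1 · 0 · 3

41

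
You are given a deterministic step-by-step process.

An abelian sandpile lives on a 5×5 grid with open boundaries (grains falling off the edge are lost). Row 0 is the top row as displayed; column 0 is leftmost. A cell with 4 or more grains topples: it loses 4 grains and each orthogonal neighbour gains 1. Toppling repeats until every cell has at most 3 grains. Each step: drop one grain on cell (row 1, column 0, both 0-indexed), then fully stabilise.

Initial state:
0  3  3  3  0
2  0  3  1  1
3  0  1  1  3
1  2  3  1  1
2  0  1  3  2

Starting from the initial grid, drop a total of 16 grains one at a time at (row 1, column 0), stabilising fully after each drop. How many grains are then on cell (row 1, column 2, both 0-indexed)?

[0] 0  3  3  3  0
2  0  3  1  1
3  0  1  1  3
1  2  3  1  1
2  0  1  3  2
[1] 0  3  3  3  0
3  0  3  1  1
3  0  1  1  3
1  2  3  1  1
2  0  1  3  2
[2] 1  3  3  3  0
1  1  3  1  1
0  1  1  1  3
2  2  3  1  1
2  0  1  3  2
[3] 1  3  3  3  0
2  1  3  1  1
0  1  1  1  3
2  2  3  1  1
2  0  1  3  2
[4] 1  3  3  3  0
3  1  3  1  1
0  1  1  1  3
2  2  3  1  1
2  0  1  3  2
[5] 2  3  3  3  0
0  2  3  1  1
1  1  1  1  3
2  2  3  1  1
2  0  1  3  2
[6] 2  3  3  3  0
1  2  3  1  1
1  1  1  1  3
2  2  3  1  1
2  0  1  3  2
[7] 2  3  3  3  0
2  2  3  1  1
1  1  1  1  3
2  2  3  1  1
2  0  1  3  2
[8] 2  3  3  3  0
3  2  3  1  1
1  1  1  1  3
2  2  3  1  1
2  0  1  3  2
[9] 3  3  3  3  0
0  3  3  1  1
2  1  1  1  3
2  2  3  1  1
2  0  1  3  2
[10] 3  3  3  3  0
1  3  3  1  1
2  1  1  1  3
2  2  3  1  1
2  0  1  3  2
[11] 3  3  3  3  0
2  3  3  1  1
2  1  1  1  3
2  2  3  1  1
2  0  1  3  2
[12] 3  3  3  3  0
3  3  3  1  1
2  1  1  1  3
2  2  3  1  1
2  0  1  3  2
[13] 1  2  2  0  1
2  2  1  3  1
3  2  2  1  3
2  2  3  1  1
2  0  1  3  2
[14] 1  2  2  0  1
3  2  1  3  1
3  2  2  1  3
2  2  3  1  1
2  0  1  3  2
[15] 2  2  2  0  1
1  3  1  3  1
0  3  2  1  3
3  2  3  1  1
2  0  1  3  2
[16] 2  2  2  0  1
2  3  1  3  1
0  3  2  1  3
3  2  3  1  1
2  0  1  3  2

1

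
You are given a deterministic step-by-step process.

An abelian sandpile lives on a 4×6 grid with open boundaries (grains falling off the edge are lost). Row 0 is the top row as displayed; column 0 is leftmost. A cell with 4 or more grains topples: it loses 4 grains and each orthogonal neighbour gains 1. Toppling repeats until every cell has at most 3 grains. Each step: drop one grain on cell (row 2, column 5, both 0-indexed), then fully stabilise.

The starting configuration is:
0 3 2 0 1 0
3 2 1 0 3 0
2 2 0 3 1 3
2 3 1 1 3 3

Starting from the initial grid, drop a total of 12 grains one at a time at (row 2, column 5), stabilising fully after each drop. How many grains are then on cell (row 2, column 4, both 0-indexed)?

1

gen 0: 0 3 2 0 1 0
3 2 1 0 3 0
2 2 0 3 1 3
2 3 1 1 3 3
gen 1: 0 3 2 0 1 0
3 2 1 0 3 1
2 2 0 3 3 1
2 3 1 2 0 1
gen 2: 0 3 2 0 1 0
3 2 1 0 3 1
2 2 0 3 3 2
2 3 1 2 0 1
gen 3: 0 3 2 0 1 0
3 2 1 0 3 1
2 2 0 3 3 3
2 3 1 2 0 1
gen 4: 0 3 2 0 2 0
3 2 1 2 0 3
2 2 1 0 2 1
2 3 1 3 1 2
gen 5: 0 3 2 0 2 0
3 2 1 2 0 3
2 2 1 0 2 2
2 3 1 3 1 2
gen 6: 0 3 2 0 2 0
3 2 1 2 0 3
2 2 1 0 2 3
2 3 1 3 1 2
gen 7: 0 3 2 0 2 1
3 2 1 2 1 0
2 2 1 0 3 1
2 3 1 3 1 3
gen 8: 0 3 2 0 2 1
3 2 1 2 1 0
2 2 1 0 3 2
2 3 1 3 1 3
gen 9: 0 3 2 0 2 1
3 2 1 2 1 0
2 2 1 0 3 3
2 3 1 3 1 3
gen 10: 0 3 2 0 2 1
3 2 1 2 2 1
2 2 1 1 0 2
2 3 1 3 3 0
gen 11: 0 3 2 0 2 1
3 2 1 2 2 1
2 2 1 1 0 3
2 3 1 3 3 0
gen 12: 0 3 2 0 2 1
3 2 1 2 2 2
2 2 1 1 1 0
2 3 1 3 3 1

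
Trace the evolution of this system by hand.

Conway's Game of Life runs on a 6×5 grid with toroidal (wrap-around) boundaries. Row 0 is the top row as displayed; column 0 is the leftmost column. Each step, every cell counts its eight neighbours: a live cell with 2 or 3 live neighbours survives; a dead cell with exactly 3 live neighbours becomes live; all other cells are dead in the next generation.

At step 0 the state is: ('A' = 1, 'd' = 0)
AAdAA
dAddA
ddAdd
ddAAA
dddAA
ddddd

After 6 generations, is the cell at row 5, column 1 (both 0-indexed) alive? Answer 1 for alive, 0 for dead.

1

step 0: AAdAA
dAddA
ddAdd
ddAAA
dddAA
ddddd
step 1: dAAAA
dAddA
AAAdA
ddAdA
ddAdA
ddAdd
step 2: dAddA
ddddd
ddAdA
ddAdA
dAAdd
AdddA
step 3: ddddA
AddAd
ddddd
AdAdd
dAAdA
ddAAA
step 4: AdAdd
ddddA
dAddA
AdAAd
ddddA
dAAdA
step 5: AdAdA
dAdAA
dAAdA
AAAAd
ddddA
dAAdA
step 6: ddddd
ddddd
ddddd
ddddd
ddddA
dAAdA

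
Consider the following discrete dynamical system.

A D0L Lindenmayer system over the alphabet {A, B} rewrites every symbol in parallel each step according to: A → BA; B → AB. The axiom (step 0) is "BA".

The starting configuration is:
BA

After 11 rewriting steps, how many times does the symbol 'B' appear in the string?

2048

k=0  BA
k=1  ABBA
k=2  BAABABBA
k=3  ABBABAABBAABABBA
k=4  BAABABBAABBABAABABBABAABBAABABBA
k=5  ABBABAABBAABABBABAABABBAABBABAABBAABABBAABBABAABABBABAABBAABABBA
k=6  BAABABBAABBABAABABBABAABBAABABBAABBABAABBAABABBABAABABBAAB…ABBAABABBABAABABBAABBABAABBAABABBAABBABAABABBABAABBAABABBA  (len 128)
k=7  ABBABAABBAABABBABAABABBAABBABAABBAABABBAABBABAABABBABAABBA…ABBAABABBABAABABBAABBABAABBAABABBAABBABAABABBABAABBAABABBA  (len 256)
k=8  BAABABBAABBABAABABBABAABBAABABBAABBABAABBAABABBABAABABBAAB…ABBAABABBABAABABBAABBABAABBAABABBAABBABAABABBABAABBAABABBA  (len 512)
k=9  ABBABAABBAABABBABAABABBAABBABAABBAABABBAABBABAABABBABAABBA…ABBAABABBABAABABBAABBABAABBAABABBAABBABAABABBABAABBAABABBA  (len 1024)
k=10  BAABABBAABBABAABABBABAABBAABABBAABBABAABBAABABBABAABABBAAB…ABBAABABBABAABABBAABBABAABBAABABBAABBABAABABBABAABBAABABBA  (len 2048)
k=11  ABBABAABBAABABBABAABABBAABBABAABBAABABBAABBABAABABBABAABBA…ABBAABABBABAABABBAABBABAABBAABABBAABBABAABABBABAABBAABABBA  (len 4096)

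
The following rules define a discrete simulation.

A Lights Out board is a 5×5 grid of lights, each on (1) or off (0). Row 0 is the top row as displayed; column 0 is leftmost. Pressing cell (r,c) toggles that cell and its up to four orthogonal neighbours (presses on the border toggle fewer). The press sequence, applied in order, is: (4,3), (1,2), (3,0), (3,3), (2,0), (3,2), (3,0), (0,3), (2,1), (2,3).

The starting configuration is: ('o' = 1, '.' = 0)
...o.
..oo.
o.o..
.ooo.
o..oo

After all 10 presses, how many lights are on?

k=0  ...o.
..oo.
o.o..
.ooo.
o..oo
k=1  ...o.
..oo.
o.o..
.oo..
o.o..
k=2  ..oo.
.o...
o....
.oo..
o.o..
k=3  ..oo.
.o...
.....
o.o..
..o..
k=4  ..oo.
.o...
...o.
o..oo
..oo.
k=5  ..oo.
oo...
oo.o.
...oo
..oo.
k=6  ..oo.
oo...
oooo.
.oo.o
...o.
k=7  ..oo.
oo...
.ooo.
o.o.o
o..o.
k=8  ....o
oo.o.
.ooo.
o.o.o
o..o.
k=9  ....o
o..o.
o..o.
ooo.o
o..o.
k=10  ....o
o....
o.o.o
ooooo
o..o.

12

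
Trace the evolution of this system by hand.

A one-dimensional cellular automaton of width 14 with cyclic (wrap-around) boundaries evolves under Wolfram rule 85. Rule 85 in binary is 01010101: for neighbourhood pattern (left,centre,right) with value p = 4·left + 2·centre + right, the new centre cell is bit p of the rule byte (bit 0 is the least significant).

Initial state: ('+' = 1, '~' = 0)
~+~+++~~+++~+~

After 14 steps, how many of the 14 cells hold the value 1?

8

0) ~+~+++~~+++~+~
1) ~+~~~++~~~+~++
2) ~+++~~+++~+~~+
3) ~~~++~~~+~++~+
4) ++~~+++~+~~+~+
5) ~++~~~+~++~+~~
6) ~~+++~+~~+~+++
7) +~~~+~++~+~~~+
8) +++~+~~+~+++~~
9) ~~+~++~+~~~++~
10) +~+~~+~+++~~++
11) +~++~+~~~++~~~
12) +~~+~+++~~+++~
13) ++~+~~~++~~~+~
14) ~+~+++~~+++~+~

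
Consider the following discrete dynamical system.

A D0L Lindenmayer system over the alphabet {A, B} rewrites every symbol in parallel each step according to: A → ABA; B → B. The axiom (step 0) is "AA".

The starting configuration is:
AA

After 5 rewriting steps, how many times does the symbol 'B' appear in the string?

62

k=0  AA
k=1  ABAABA
k=2  ABABABAABABABA
k=3  ABABABABABABABAABABABABABABABA
k=4  ABABABABABABABABABABABABABABABAABABABABABABABABABABABABABABABA
k=5  ABABABABABABABABABABABABABABABABABABABABABABABABABABABABAB…BABABABABABABABABABABABABABABABABABABABABABABABABABABABABA  (len 126)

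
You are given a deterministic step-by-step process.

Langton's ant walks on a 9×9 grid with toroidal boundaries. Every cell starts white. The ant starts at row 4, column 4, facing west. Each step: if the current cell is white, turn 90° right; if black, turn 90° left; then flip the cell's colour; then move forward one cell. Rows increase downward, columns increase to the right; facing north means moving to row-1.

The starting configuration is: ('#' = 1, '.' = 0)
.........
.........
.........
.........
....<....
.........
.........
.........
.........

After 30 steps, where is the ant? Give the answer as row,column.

[0] .........
.........
.........
.........
....<....
.........
.........
.........
.........
[1] .........
.........
.........
....^....
....#....
.........
.........
.........
.........
[2] .........
.........
.........
....#>...
....#....
.........
.........
.........
.........
[3] .........
.........
.........
....##...
....#v...
.........
.........
.........
.........
[4] .........
.........
.........
....##...
....<#...
.........
.........
.........
.........
[5] .........
.........
.........
....##...
.....#...
....v....
.........
.........
.........
[6] .........
.........
.........
....##...
.....#...
...<#....
.........
.........
.........
[7] .........
.........
.........
....##...
...^.#...
...##....
.........
.........
.........
[8] .........
.........
.........
....##...
...#>#...
...##....
.........
.........
.........
[9] .........
.........
.........
....##...
...###...
...#v....
.........
.........
.........
[10] .........
.........
.........
....##...
...###...
...#.>...
.........
.........
.........
[11] .........
.........
.........
....##...
...###...
...#.#...
.....v...
.........
.........
[12] .........
.........
.........
....##...
...###...
...#.#...
....<#...
.........
.........
[13] .........
.........
.........
....##...
...###...
...#^#...
....##...
.........
.........
[14] .........
.........
.........
....##...
...###...
...##>...
....##...
.........
.........
[15] .........
.........
.........
....##...
...##^...
...##....
....##...
.........
.........
[16] .........
.........
.........
....##...
...#<....
...##....
....##...
.........
.........
[17] .........
.........
.........
....##...
...#.....
...#v....
....##...
.........
.........
[18] .........
.........
.........
....##...
...#.....
...#.>...
....##...
.........
.........
[19] .........
.........
.........
....##...
...#.....
...#.#...
....#v...
.........
.........
[20] .........
.........
.........
....##...
...#.....
...#.#...
....#.>..
.........
.........
[21] .........
.........
.........
....##...
...#.....
...#.#...
....#.#..
......v..
.........
[22] .........
.........
.........
....##...
...#.....
...#.#...
....#.#..
.....<#..
.........
[23] .........
.........
.........
....##...
...#.....
...#.#...
....#^#..
.....##..
.........
[24] .........
.........
.........
....##...
...#.....
...#.#...
....##>..
.....##..
.........
[25] .........
.........
.........
....##...
...#.....
...#.#^..
....##...
.....##..
.........
[26] .........
.........
.........
....##...
...#.....
...#.##>.
....##...
.....##..
.........
[27] .........
.........
.........
....##...
...#.....
...#.###.
....##.v.
.....##..
.........
[28] .........
.........
.........
....##...
...#.....
...#.###.
....##<#.
.....##..
.........
[29] .........
.........
.........
....##...
...#.....
...#.#^#.
....####.
.....##..
.........
[30] .........
.........
.........
....##...
...#.....
...#.<.#.
....####.
.....##..
.........

5,5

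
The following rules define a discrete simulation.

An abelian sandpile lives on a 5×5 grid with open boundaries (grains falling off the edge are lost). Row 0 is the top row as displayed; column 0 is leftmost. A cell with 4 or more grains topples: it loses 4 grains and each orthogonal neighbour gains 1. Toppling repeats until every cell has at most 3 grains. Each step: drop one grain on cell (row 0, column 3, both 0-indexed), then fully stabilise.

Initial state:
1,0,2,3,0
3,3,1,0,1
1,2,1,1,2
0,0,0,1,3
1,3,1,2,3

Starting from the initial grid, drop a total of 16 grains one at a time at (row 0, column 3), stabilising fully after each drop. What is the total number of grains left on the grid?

43

k=0  1,0,2,3,0
3,3,1,0,1
1,2,1,1,2
0,0,0,1,3
1,3,1,2,3
k=1  1,0,3,0,1
3,3,1,1,1
1,2,1,1,2
0,0,0,1,3
1,3,1,2,3
k=2  1,0,3,1,1
3,3,1,1,1
1,2,1,1,2
0,0,0,1,3
1,3,1,2,3
k=3  1,0,3,2,1
3,3,1,1,1
1,2,1,1,2
0,0,0,1,3
1,3,1,2,3
k=4  1,0,3,3,1
3,3,1,1,1
1,2,1,1,2
0,0,0,1,3
1,3,1,2,3
k=5  1,1,0,1,2
3,3,2,2,1
1,2,1,1,2
0,0,0,1,3
1,3,1,2,3
k=6  1,1,0,2,2
3,3,2,2,1
1,2,1,1,2
0,0,0,1,3
1,3,1,2,3
k=7  1,1,0,3,2
3,3,2,2,1
1,2,1,1,2
0,0,0,1,3
1,3,1,2,3
k=8  1,1,1,0,3
3,3,2,3,1
1,2,1,1,2
0,0,0,1,3
1,3,1,2,3
k=9  1,1,1,1,3
3,3,2,3,1
1,2,1,1,2
0,0,0,1,3
1,3,1,2,3
k=10  1,1,1,2,3
3,3,2,3,1
1,2,1,1,2
0,0,0,1,3
1,3,1,2,3
k=11  1,1,1,3,3
3,3,2,3,1
1,2,1,1,2
0,0,0,1,3
1,3,1,2,3
k=12  1,1,2,2,0
3,3,3,0,3
1,2,1,2,2
0,0,0,1,3
1,3,1,2,3
k=13  1,1,2,3,0
3,3,3,0,3
1,2,1,2,2
0,0,0,1,3
1,3,1,2,3
k=14  1,1,3,0,1
3,3,3,1,3
1,2,1,2,2
0,0,0,1,3
1,3,1,2,3
k=15  1,1,3,1,1
3,3,3,1,3
1,2,1,2,2
0,0,0,1,3
1,3,1,2,3
k=16  1,1,3,2,1
3,3,3,1,3
1,2,1,2,2
0,0,0,1,3
1,3,1,2,3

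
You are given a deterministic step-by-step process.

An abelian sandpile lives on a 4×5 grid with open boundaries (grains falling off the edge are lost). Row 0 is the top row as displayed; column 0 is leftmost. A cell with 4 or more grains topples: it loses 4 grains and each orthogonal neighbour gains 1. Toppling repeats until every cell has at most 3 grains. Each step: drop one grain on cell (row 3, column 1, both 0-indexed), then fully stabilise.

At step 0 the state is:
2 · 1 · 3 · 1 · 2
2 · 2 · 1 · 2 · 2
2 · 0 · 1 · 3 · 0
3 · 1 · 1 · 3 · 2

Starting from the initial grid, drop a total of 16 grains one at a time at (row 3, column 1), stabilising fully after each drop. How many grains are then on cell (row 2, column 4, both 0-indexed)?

t=0: 2 · 1 · 3 · 1 · 2
2 · 2 · 1 · 2 · 2
2 · 0 · 1 · 3 · 0
3 · 1 · 1 · 3 · 2
t=1: 2 · 1 · 3 · 1 · 2
2 · 2 · 1 · 2 · 2
2 · 0 · 1 · 3 · 0
3 · 2 · 1 · 3 · 2
t=2: 2 · 1 · 3 · 1 · 2
2 · 2 · 1 · 2 · 2
2 · 0 · 1 · 3 · 0
3 · 3 · 1 · 3 · 2
t=3: 2 · 1 · 3 · 1 · 2
2 · 2 · 1 · 2 · 2
3 · 1 · 1 · 3 · 0
0 · 1 · 2 · 3 · 2
t=4: 2 · 1 · 3 · 1 · 2
2 · 2 · 1 · 2 · 2
3 · 1 · 1 · 3 · 0
0 · 2 · 2 · 3 · 2
t=5: 2 · 1 · 3 · 1 · 2
2 · 2 · 1 · 2 · 2
3 · 1 · 1 · 3 · 0
0 · 3 · 2 · 3 · 2
t=6: 2 · 1 · 3 · 1 · 2
2 · 2 · 1 · 2 · 2
3 · 2 · 1 · 3 · 0
1 · 0 · 3 · 3 · 2
t=7: 2 · 1 · 3 · 1 · 2
2 · 2 · 1 · 2 · 2
3 · 2 · 1 · 3 · 0
1 · 1 · 3 · 3 · 2
t=8: 2 · 1 · 3 · 1 · 2
2 · 2 · 1 · 2 · 2
3 · 2 · 1 · 3 · 0
1 · 2 · 3 · 3 · 2
t=9: 2 · 1 · 3 · 1 · 2
2 · 2 · 1 · 2 · 2
3 · 2 · 1 · 3 · 0
1 · 3 · 3 · 3 · 2
t=10: 2 · 1 · 3 · 1 · 2
2 · 2 · 1 · 3 · 2
3 · 3 · 3 · 0 · 1
2 · 1 · 1 · 1 · 3
t=11: 2 · 1 · 3 · 1 · 2
2 · 2 · 1 · 3 · 2
3 · 3 · 3 · 0 · 1
2 · 2 · 1 · 1 · 3
t=12: 2 · 1 · 3 · 1 · 2
2 · 2 · 1 · 3 · 2
3 · 3 · 3 · 0 · 1
2 · 3 · 1 · 1 · 3
t=13: 2 · 1 · 3 · 1 · 2
3 · 3 · 2 · 3 · 2
1 · 2 · 0 · 1 · 1
0 · 2 · 3 · 1 · 3
t=14: 2 · 1 · 3 · 1 · 2
3 · 3 · 2 · 3 · 2
1 · 2 · 0 · 1 · 1
0 · 3 · 3 · 1 · 3
t=15: 2 · 1 · 3 · 1 · 2
3 · 3 · 2 · 3 · 2
1 · 3 · 1 · 1 · 1
1 · 1 · 0 · 2 · 3
t=16: 2 · 1 · 3 · 1 · 2
3 · 3 · 2 · 3 · 2
1 · 3 · 1 · 1 · 1
1 · 2 · 0 · 2 · 3

1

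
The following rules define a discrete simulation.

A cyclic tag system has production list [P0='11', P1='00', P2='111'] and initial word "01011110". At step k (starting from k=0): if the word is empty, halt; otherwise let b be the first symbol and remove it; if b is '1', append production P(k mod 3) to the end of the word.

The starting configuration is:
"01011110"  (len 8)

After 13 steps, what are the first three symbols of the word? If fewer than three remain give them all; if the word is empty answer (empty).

011

step 0: "01011110"  (len 8)
step 1: "1011110"  (len 7)
step 2: "01111000"  (len 8)
step 3: "1111000"  (len 7)
step 4: "11100011"  (len 8)
step 5: "110001100"  (len 9)
step 6: "10001100111"  (len 11)
step 7: "000110011111"  (len 12)
step 8: "00110011111"  (len 11)
step 9: "0110011111"  (len 10)
step 10: "110011111"  (len 9)
step 11: "1001111100"  (len 10)
step 12: "001111100111"  (len 12)
step 13: "01111100111"  (len 11)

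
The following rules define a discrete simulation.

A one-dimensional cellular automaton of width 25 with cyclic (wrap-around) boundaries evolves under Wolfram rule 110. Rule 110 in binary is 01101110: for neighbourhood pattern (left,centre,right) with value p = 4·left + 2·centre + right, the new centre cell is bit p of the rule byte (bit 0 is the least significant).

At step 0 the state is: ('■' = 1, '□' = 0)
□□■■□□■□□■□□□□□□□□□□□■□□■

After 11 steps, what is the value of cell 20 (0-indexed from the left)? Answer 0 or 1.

t=0: □□■■□□■□□■□□□□□□□□□□□■□□■
t=1: □■■■□■■□■■□□□□□□□□□□■■□■■
t=2: ■■□■■■■■■■□□□□□□□□□■■■■■■
t=3: □■■■□□□□□■□□□□□□□□■■□□□□□
t=4: ■■□■□□□□■■□□□□□□□■■■□□□□□
t=5: ■■■■□□□■■■□□□□□□■■□■□□□□■
t=6: □□□■□□■■□■□□□□□■■■■■□□□■■
t=7: □□■■□■■■■■□□□□■■□□□■□□■■■
t=8: □■■■■■□□□■□□□■■■□□■■□■■□■
t=9: ■■□□□■□□■■□□■■□■□■■■■■■■■
t=10: □■□□■■□■■■□■■■■■■■□□□□□□□
t=11: ■■□■■■■■□■■■□□□□□■□□□□□□□

0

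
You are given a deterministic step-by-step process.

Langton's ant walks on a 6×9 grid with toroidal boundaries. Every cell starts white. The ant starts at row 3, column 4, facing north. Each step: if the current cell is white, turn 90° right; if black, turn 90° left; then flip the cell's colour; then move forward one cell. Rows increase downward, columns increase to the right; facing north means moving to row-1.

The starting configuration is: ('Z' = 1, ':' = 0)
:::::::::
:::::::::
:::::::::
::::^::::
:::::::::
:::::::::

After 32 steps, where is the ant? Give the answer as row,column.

step 0: :::::::::
:::::::::
:::::::::
::::^::::
:::::::::
:::::::::
step 1: :::::::::
:::::::::
:::::::::
::::Z>:::
:::::::::
:::::::::
step 2: :::::::::
:::::::::
:::::::::
::::ZZ:::
:::::v:::
:::::::::
step 3: :::::::::
:::::::::
:::::::::
::::ZZ:::
::::<Z:::
:::::::::
step 4: :::::::::
:::::::::
:::::::::
::::^Z:::
::::ZZ:::
:::::::::
step 5: :::::::::
:::::::::
:::::::::
:::<:Z:::
::::ZZ:::
:::::::::
step 6: :::::::::
:::::::::
:::^:::::
:::Z:Z:::
::::ZZ:::
:::::::::
step 7: :::::::::
:::::::::
:::Z>::::
:::Z:Z:::
::::ZZ:::
:::::::::
step 8: :::::::::
:::::::::
:::ZZ::::
:::ZvZ:::
::::ZZ:::
:::::::::
step 9: :::::::::
:::::::::
:::ZZ::::
:::<ZZ:::
::::ZZ:::
:::::::::
step 10: :::::::::
:::::::::
:::ZZ::::
::::ZZ:::
:::vZZ:::
:::::::::
step 11: :::::::::
:::::::::
:::ZZ::::
::::ZZ:::
::<ZZZ:::
:::::::::
step 12: :::::::::
:::::::::
:::ZZ::::
::^:ZZ:::
::ZZZZ:::
:::::::::
step 13: :::::::::
:::::::::
:::ZZ::::
::Z>ZZ:::
::ZZZZ:::
:::::::::
step 14: :::::::::
:::::::::
:::ZZ::::
::ZZZZ:::
::ZvZZ:::
:::::::::
step 15: :::::::::
:::::::::
:::ZZ::::
::ZZZZ:::
::Z:>Z:::
:::::::::
step 16: :::::::::
:::::::::
:::ZZ::::
::ZZ^Z:::
::Z::Z:::
:::::::::
step 17: :::::::::
:::::::::
:::ZZ::::
::Z<:Z:::
::Z::Z:::
:::::::::
step 18: :::::::::
:::::::::
:::ZZ::::
::Z::Z:::
::Zv:Z:::
:::::::::
step 19: :::::::::
:::::::::
:::ZZ::::
::Z::Z:::
::<Z:Z:::
:::::::::
step 20: :::::::::
:::::::::
:::ZZ::::
::Z::Z:::
:::Z:Z:::
::v::::::
step 21: :::::::::
:::::::::
:::ZZ::::
::Z::Z:::
:::Z:Z:::
:<Z::::::
step 22: :::::::::
:::::::::
:::ZZ::::
::Z::Z:::
:^:Z:Z:::
:ZZ::::::
step 23: :::::::::
:::::::::
:::ZZ::::
::Z::Z:::
:Z>Z:Z:::
:ZZ::::::
step 24: :::::::::
:::::::::
:::ZZ::::
::Z::Z:::
:ZZZ:Z:::
:Zv::::::
step 25: :::::::::
:::::::::
:::ZZ::::
::Z::Z:::
:ZZZ:Z:::
:Z:>:::::
step 26: :::v:::::
:::::::::
:::ZZ::::
::Z::Z:::
:ZZZ:Z:::
:Z:Z:::::
step 27: ::<Z:::::
:::::::::
:::ZZ::::
::Z::Z:::
:ZZZ:Z:::
:Z:Z:::::
step 28: ::ZZ:::::
:::::::::
:::ZZ::::
::Z::Z:::
:ZZZ:Z:::
:Z^Z:::::
step 29: ::ZZ:::::
:::::::::
:::ZZ::::
::Z::Z:::
:ZZZ:Z:::
:ZZ>:::::
step 30: ::ZZ:::::
:::::::::
:::ZZ::::
::Z::Z:::
:ZZ^:Z:::
:ZZ::::::
step 31: ::ZZ:::::
:::::::::
:::ZZ::::
::Z::Z:::
:Z<::Z:::
:ZZ::::::
step 32: ::ZZ:::::
:::::::::
:::ZZ::::
::Z::Z:::
:Z:::Z:::
:Zv::::::

5,2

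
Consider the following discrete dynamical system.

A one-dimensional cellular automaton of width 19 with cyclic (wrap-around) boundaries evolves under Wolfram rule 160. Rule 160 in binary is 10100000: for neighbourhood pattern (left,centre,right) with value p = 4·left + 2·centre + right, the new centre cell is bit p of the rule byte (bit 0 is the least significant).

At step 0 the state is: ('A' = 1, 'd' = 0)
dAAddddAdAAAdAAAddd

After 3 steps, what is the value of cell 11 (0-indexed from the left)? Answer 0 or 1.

0

[0] dAAddddAdAAAdAAAddd
[1] ddddddddAdAdAdAdddd
[2] dddddddddAdAdAddddd
[3] ddddddddddAdAdddddd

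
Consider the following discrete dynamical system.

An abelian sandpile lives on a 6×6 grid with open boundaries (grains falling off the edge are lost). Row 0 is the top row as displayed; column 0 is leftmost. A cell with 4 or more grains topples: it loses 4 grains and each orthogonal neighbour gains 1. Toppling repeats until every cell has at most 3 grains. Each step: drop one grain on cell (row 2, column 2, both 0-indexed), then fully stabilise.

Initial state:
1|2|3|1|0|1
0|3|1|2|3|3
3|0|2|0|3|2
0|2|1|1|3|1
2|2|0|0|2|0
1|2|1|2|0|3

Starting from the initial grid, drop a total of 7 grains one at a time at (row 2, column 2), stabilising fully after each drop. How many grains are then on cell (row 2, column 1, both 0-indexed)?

0) 1|2|3|1|0|1
0|3|1|2|3|3
3|0|2|0|3|2
0|2|1|1|3|1
2|2|0|0|2|0
1|2|1|2|0|3
1) 1|2|3|1|0|1
0|3|1|2|3|3
3|0|3|0|3|2
0|2|1|1|3|1
2|2|0|0|2|0
1|2|1|2|0|3
2) 1|2|3|1|0|1
0|3|2|2|3|3
3|1|0|1|3|2
0|2|2|1|3|1
2|2|0|0|2|0
1|2|1|2|0|3
3) 1|2|3|1|0|1
0|3|2|2|3|3
3|1|1|1|3|2
0|2|2|1|3|1
2|2|0|0|2|0
1|2|1|2|0|3
4) 1|2|3|1|0|1
0|3|2|2|3|3
3|1|2|1|3|2
0|2|2|1|3|1
2|2|0|0|2|0
1|2|1|2|0|3
5) 1|2|3|1|0|1
0|3|2|2|3|3
3|1|3|1|3|2
0|2|2|1|3|1
2|2|0|0|2|0
1|2|1|2|0|3
6) 1|2|3|1|0|1
0|3|3|2|3|3
3|2|0|2|3|2
0|2|3|1|3|1
2|2|0|0|2|0
1|2|1|2|0|3
7) 1|2|3|1|0|1
0|3|3|2|3|3
3|2|1|2|3|2
0|2|3|1|3|1
2|2|0|0|2|0
1|2|1|2|0|3

2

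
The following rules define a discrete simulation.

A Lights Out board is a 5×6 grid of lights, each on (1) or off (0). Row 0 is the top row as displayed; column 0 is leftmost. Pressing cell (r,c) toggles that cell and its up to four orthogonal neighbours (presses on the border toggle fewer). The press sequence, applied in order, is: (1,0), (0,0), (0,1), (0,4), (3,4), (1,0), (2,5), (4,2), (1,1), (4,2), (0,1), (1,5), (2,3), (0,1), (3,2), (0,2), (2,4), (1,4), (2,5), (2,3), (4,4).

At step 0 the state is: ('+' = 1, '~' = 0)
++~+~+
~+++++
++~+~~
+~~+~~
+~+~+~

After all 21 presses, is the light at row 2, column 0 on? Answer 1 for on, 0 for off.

gen 0: ++~+~+
~+++++
++~+~~
+~~+~~
+~+~+~
gen 1: ~+~+~+
+~++++
~+~+~~
+~~+~~
+~+~+~
gen 2: +~~+~+
~~++++
~+~+~~
+~~+~~
+~+~+~
gen 3: ~+++~+
~+++++
~+~+~~
+~~+~~
+~+~+~
gen 4: ~++~+~
~+++~+
~+~+~~
+~~+~~
+~+~+~
gen 5: ~++~+~
~+++~+
~+~++~
+~~~++
+~+~~~
gen 6: +++~+~
+~++~+
++~++~
+~~~++
+~+~~~
gen 7: +++~+~
+~++~~
++~+~+
+~~~+~
+~+~~~
gen 8: +++~+~
+~++~~
++~+~+
+~+~+~
++~+~~
gen 9: +~+~+~
~+~+~~
+~~+~+
+~+~+~
++~+~~
gen 10: +~+~+~
~+~+~~
+~~+~+
+~~~+~
+~+~~~
gen 11: ~+~~+~
~~~+~~
+~~+~+
+~~~+~
+~+~~~
gen 12: ~+~~++
~~~+++
+~~+~~
+~~~+~
+~+~~~
gen 13: ~+~~++
~~~~++
+~+~+~
+~~++~
+~+~~~
gen 14: +~+~++
~+~~++
+~+~+~
+~~++~
+~+~~~
gen 15: +~+~++
~+~~++
+~~~+~
+++~+~
+~~~~~
gen 16: ++~+++
~++~++
+~~~+~
+++~+~
+~~~~~
gen 17: ++~+++
~++~~+
+~~+~+
+++~~~
+~~~~~
gen 18: ++~+~+
~++++~
+~~+++
+++~~~
+~~~~~
gen 19: ++~+~+
~+++++
+~~+~~
+++~~+
+~~~~~
gen 20: ++~+~+
~++~++
+~+~+~
++++~+
+~~~~~
gen 21: ++~+~+
~++~++
+~+~+~
++++++
+~~+++

1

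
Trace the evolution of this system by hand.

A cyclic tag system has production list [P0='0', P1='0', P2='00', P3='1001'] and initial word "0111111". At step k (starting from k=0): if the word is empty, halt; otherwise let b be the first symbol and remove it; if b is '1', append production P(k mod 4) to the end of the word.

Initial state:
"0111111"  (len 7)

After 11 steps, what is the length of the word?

9

t=0: "0111111"  (len 7)
t=1: "111111"  (len 6)
t=2: "111110"  (len 6)
t=3: "1111000"  (len 7)
t=4: "1110001001"  (len 10)
t=5: "1100010010"  (len 10)
t=6: "1000100100"  (len 10)
t=7: "00010010000"  (len 11)
t=8: "0010010000"  (len 10)
t=9: "010010000"  (len 9)
t=10: "10010000"  (len 8)
t=11: "001000000"  (len 9)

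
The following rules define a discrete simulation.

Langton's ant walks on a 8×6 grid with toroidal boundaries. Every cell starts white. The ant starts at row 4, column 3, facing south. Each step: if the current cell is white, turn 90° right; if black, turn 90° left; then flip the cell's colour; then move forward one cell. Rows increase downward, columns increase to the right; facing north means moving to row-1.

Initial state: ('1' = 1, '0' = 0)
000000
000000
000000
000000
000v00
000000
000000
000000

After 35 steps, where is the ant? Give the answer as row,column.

k=0  000000
000000
000000
000000
000v00
000000
000000
000000
k=1  000000
000000
000000
000000
00<100
000000
000000
000000
k=2  000000
000000
000000
00^000
001100
000000
000000
000000
k=3  000000
000000
000000
001>00
001100
000000
000000
000000
k=4  000000
000000
000000
001100
001v00
000000
000000
000000
k=5  000000
000000
000000
001100
0010>0
000000
000000
000000
k=6  000000
000000
000000
001100
001010
0000v0
000000
000000
k=7  000000
000000
000000
001100
001010
000<10
000000
000000
k=8  000000
000000
000000
001100
001^10
000110
000000
000000
k=9  000000
000000
000000
001100
0011>0
000110
000000
000000
k=10  000000
000000
000000
0011^0
001100
000110
000000
000000
k=11  000000
000000
000000
00111>
001100
000110
000000
000000
k=12  000000
000000
000000
001111
00110v
000110
000000
000000
k=13  000000
000000
000000
001111
0011<1
000110
000000
000000
k=14  000000
000000
000000
0011^1
001111
000110
000000
000000
k=15  000000
000000
000000
001<01
001111
000110
000000
000000
k=16  000000
000000
000000
001001
001v11
000110
000000
000000
k=17  000000
000000
000000
001001
0010>1
000110
000000
000000
k=18  000000
000000
000000
0010^1
001001
000110
000000
000000
k=19  000000
000000
000000
00101>
001001
000110
000000
000000
k=20  000000
000000
00000^
001010
001001
000110
000000
000000
k=21  000000
000000
>00001
001010
001001
000110
000000
000000
k=22  000000
000000
100001
v01010
001001
000110
000000
000000
k=23  000000
000000
100001
10101<
001001
000110
000000
000000
k=24  000000
000000
10000^
101011
001001
000110
000000
000000
k=25  000000
000000
1000<0
101011
001001
000110
000000
000000
k=26  000000
0000^0
100010
101011
001001
000110
000000
000000
k=27  000000
00001>
100010
101011
001001
000110
000000
000000
k=28  000000
000011
10001v
101011
001001
000110
000000
000000
k=29  000000
000011
1000<1
101011
001001
000110
000000
000000
k=30  000000
000011
100001
1010v1
001001
000110
000000
000000
k=31  000000
000011
100001
10100>
001001
000110
000000
000000
k=32  000000
000011
10000^
101000
001001
000110
000000
000000
k=33  000000
000011
1000<0
101000
001001
000110
000000
000000
k=34  000000
0000^1
100010
101000
001001
000110
000000
000000
k=35  000000
000<01
100010
101000
001001
000110
000000
000000

1,3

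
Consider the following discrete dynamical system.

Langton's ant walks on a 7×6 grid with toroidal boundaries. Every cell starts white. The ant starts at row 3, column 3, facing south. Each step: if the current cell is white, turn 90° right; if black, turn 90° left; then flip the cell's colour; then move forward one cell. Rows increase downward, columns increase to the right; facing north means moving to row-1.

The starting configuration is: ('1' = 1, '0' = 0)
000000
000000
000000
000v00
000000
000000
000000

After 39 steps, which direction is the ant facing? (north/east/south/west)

0) 000000
000000
000000
000v00
000000
000000
000000
1) 000000
000000
000000
00<100
000000
000000
000000
2) 000000
000000
00^000
001100
000000
000000
000000
3) 000000
000000
001>00
001100
000000
000000
000000
4) 000000
000000
001100
001v00
000000
000000
000000
5) 000000
000000
001100
0010>0
000000
000000
000000
6) 000000
000000
001100
001010
0000v0
000000
000000
7) 000000
000000
001100
001010
000<10
000000
000000
8) 000000
000000
001100
001^10
000110
000000
000000
9) 000000
000000
001100
0011>0
000110
000000
000000
10) 000000
000000
0011^0
001100
000110
000000
000000
11) 000000
000000
00111>
001100
000110
000000
000000
12) 000000
000000
001111
00110v
000110
000000
000000
13) 000000
000000
001111
0011<1
000110
000000
000000
14) 000000
000000
0011^1
001111
000110
000000
000000
15) 000000
000000
001<01
001111
000110
000000
000000
16) 000000
000000
001001
001v11
000110
000000
000000
17) 000000
000000
001001
0010>1
000110
000000
000000
18) 000000
000000
0010^1
001001
000110
000000
000000
19) 000000
000000
00101>
001001
000110
000000
000000
20) 000000
00000^
001010
001001
000110
000000
000000
21) 000000
>00001
001010
001001
000110
000000
000000
22) 000000
100001
v01010
001001
000110
000000
000000
23) 000000
100001
10101<
001001
000110
000000
000000
24) 000000
10000^
101011
001001
000110
000000
000000
25) 000000
1000<0
101011
001001
000110
000000
000000
26) 0000^0
100010
101011
001001
000110
000000
000000
27) 00001>
100010
101011
001001
000110
000000
000000
28) 000011
10001v
101011
001001
000110
000000
000000
29) 000011
1000<1
101011
001001
000110
000000
000000
30) 000011
100001
1010v1
001001
000110
000000
000000
31) 000011
100001
10100>
001001
000110
000000
000000
32) 000011
10000^
101000
001001
000110
000000
000000
33) 000011
1000<0
101000
001001
000110
000000
000000
34) 0000^1
100010
101000
001001
000110
000000
000000
35) 000<01
100010
101000
001001
000110
000000
000000
36) 000101
100010
101000
001001
000110
000000
000^00
37) 000101
100010
101000
001001
000110
000000
0001>0
38) 0001v1
100010
101000
001001
000110
000000
000110
39) 000<11
100010
101000
001001
000110
000000
000110

west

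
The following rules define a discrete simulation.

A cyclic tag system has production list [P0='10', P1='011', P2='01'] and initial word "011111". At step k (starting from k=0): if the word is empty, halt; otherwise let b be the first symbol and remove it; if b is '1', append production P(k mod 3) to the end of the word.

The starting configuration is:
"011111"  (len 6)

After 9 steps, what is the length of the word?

step 0: "011111"  (len 6)
step 1: "11111"  (len 5)
step 2: "1111011"  (len 7)
step 3: "11101101"  (len 8)
step 4: "110110110"  (len 9)
step 5: "10110110011"  (len 11)
step 6: "011011001101"  (len 12)
step 7: "11011001101"  (len 11)
step 8: "1011001101011"  (len 13)
step 9: "01100110101101"  (len 14)

14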